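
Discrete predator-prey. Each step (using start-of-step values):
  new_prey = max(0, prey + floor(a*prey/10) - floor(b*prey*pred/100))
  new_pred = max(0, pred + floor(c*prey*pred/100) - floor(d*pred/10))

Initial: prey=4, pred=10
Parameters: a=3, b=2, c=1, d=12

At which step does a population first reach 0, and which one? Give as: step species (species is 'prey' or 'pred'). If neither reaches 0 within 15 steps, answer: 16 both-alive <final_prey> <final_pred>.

Step 1: prey: 4+1-0=5; pred: 10+0-12=0
First extinction: pred at step 1

Answer: 1 pred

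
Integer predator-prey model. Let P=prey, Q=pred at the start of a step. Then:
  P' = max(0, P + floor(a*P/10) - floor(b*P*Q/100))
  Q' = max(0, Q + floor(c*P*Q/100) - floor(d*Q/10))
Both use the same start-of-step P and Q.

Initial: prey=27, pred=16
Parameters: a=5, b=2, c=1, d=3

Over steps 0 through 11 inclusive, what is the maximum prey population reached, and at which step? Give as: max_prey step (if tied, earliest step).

Answer: 55 5

Derivation:
Step 1: prey: 27+13-8=32; pred: 16+4-4=16
Step 2: prey: 32+16-10=38; pred: 16+5-4=17
Step 3: prey: 38+19-12=45; pred: 17+6-5=18
Step 4: prey: 45+22-16=51; pred: 18+8-5=21
Step 5: prey: 51+25-21=55; pred: 21+10-6=25
Step 6: prey: 55+27-27=55; pred: 25+13-7=31
Step 7: prey: 55+27-34=48; pred: 31+17-9=39
Step 8: prey: 48+24-37=35; pred: 39+18-11=46
Step 9: prey: 35+17-32=20; pred: 46+16-13=49
Step 10: prey: 20+10-19=11; pred: 49+9-14=44
Step 11: prey: 11+5-9=7; pred: 44+4-13=35
Max prey = 55 at step 5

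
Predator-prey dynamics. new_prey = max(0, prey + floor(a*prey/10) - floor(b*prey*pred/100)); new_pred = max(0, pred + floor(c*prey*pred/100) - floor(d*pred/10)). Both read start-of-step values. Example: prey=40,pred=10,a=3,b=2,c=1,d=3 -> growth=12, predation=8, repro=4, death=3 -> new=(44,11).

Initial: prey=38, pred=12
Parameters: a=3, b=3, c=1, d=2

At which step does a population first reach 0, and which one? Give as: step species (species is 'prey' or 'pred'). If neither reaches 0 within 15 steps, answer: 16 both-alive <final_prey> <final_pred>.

Step 1: prey: 38+11-13=36; pred: 12+4-2=14
Step 2: prey: 36+10-15=31; pred: 14+5-2=17
Step 3: prey: 31+9-15=25; pred: 17+5-3=19
Step 4: prey: 25+7-14=18; pred: 19+4-3=20
Step 5: prey: 18+5-10=13; pred: 20+3-4=19
Step 6: prey: 13+3-7=9; pred: 19+2-3=18
Step 7: prey: 9+2-4=7; pred: 18+1-3=16
Step 8: prey: 7+2-3=6; pred: 16+1-3=14
Step 9: prey: 6+1-2=5; pred: 14+0-2=12
Step 10: prey: 5+1-1=5; pred: 12+0-2=10
Step 11: prey: 5+1-1=5; pred: 10+0-2=8
Step 12: prey: 5+1-1=5; pred: 8+0-1=7
Step 13: prey: 5+1-1=5; pred: 7+0-1=6
Step 14: prey: 5+1-0=6; pred: 6+0-1=5
Step 15: prey: 6+1-0=7; pred: 5+0-1=4
No extinction within 15 steps

Answer: 16 both-alive 7 4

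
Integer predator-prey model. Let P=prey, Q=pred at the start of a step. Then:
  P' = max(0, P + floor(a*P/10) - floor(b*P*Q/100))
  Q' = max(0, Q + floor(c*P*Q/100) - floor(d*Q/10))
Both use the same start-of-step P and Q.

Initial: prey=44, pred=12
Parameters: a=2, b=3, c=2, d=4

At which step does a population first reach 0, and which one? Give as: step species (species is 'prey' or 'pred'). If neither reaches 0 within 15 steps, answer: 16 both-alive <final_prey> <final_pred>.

Answer: 16 both-alive 2 2

Derivation:
Step 1: prey: 44+8-15=37; pred: 12+10-4=18
Step 2: prey: 37+7-19=25; pred: 18+13-7=24
Step 3: prey: 25+5-18=12; pred: 24+12-9=27
Step 4: prey: 12+2-9=5; pred: 27+6-10=23
Step 5: prey: 5+1-3=3; pred: 23+2-9=16
Step 6: prey: 3+0-1=2; pred: 16+0-6=10
Step 7: prey: 2+0-0=2; pred: 10+0-4=6
Step 8: prey: 2+0-0=2; pred: 6+0-2=4
Step 9: prey: 2+0-0=2; pred: 4+0-1=3
Step 10: prey: 2+0-0=2; pred: 3+0-1=2
Step 11: prey: 2+0-0=2; pred: 2+0-0=2
Steps 12-15: state stable at prey=2, pred=2 (no change)
No extinction within 15 steps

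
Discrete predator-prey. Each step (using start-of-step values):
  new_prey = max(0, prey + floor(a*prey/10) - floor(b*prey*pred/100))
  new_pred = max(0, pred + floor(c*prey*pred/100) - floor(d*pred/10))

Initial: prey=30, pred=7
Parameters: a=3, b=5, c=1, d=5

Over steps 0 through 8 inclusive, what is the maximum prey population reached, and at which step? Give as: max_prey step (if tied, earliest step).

Step 1: prey: 30+9-10=29; pred: 7+2-3=6
Step 2: prey: 29+8-8=29; pred: 6+1-3=4
Step 3: prey: 29+8-5=32; pred: 4+1-2=3
Step 4: prey: 32+9-4=37; pred: 3+0-1=2
Step 5: prey: 37+11-3=45; pred: 2+0-1=1
Step 6: prey: 45+13-2=56; pred: 1+0-0=1
Step 7: prey: 56+16-2=70; pred: 1+0-0=1
Step 8: prey: 70+21-3=88; pred: 1+0-0=1
Max prey = 88 at step 8

Answer: 88 8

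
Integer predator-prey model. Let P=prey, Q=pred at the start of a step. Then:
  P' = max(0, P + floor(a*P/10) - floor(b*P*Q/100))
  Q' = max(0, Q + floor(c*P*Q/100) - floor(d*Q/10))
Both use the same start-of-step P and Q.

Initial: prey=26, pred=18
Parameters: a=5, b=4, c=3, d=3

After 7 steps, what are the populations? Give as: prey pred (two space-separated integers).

Step 1: prey: 26+13-18=21; pred: 18+14-5=27
Step 2: prey: 21+10-22=9; pred: 27+17-8=36
Step 3: prey: 9+4-12=1; pred: 36+9-10=35
Step 4: prey: 1+0-1=0; pred: 35+1-10=26
Step 5: prey: 0+0-0=0; pred: 26+0-7=19
Step 6: prey: 0+0-0=0; pred: 19+0-5=14
Step 7: prey: 0+0-0=0; pred: 14+0-4=10

Answer: 0 10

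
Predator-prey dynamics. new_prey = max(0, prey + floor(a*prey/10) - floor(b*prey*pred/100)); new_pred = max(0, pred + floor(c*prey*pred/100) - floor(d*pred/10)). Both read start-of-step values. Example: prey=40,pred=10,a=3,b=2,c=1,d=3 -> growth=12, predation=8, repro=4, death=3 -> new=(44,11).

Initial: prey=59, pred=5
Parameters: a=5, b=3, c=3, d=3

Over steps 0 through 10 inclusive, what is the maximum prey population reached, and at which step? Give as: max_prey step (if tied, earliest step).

Answer: 92 2

Derivation:
Step 1: prey: 59+29-8=80; pred: 5+8-1=12
Step 2: prey: 80+40-28=92; pred: 12+28-3=37
Step 3: prey: 92+46-102=36; pred: 37+102-11=128
Step 4: prey: 36+18-138=0; pred: 128+138-38=228
Step 5: prey: 0+0-0=0; pred: 228+0-68=160
Step 6: prey: 0+0-0=0; pred: 160+0-48=112
Step 7: prey: 0+0-0=0; pred: 112+0-33=79
Step 8: prey: 0+0-0=0; pred: 79+0-23=56
Step 9: prey: 0+0-0=0; pred: 56+0-16=40
Step 10: prey: 0+0-0=0; pred: 40+0-12=28
Max prey = 92 at step 2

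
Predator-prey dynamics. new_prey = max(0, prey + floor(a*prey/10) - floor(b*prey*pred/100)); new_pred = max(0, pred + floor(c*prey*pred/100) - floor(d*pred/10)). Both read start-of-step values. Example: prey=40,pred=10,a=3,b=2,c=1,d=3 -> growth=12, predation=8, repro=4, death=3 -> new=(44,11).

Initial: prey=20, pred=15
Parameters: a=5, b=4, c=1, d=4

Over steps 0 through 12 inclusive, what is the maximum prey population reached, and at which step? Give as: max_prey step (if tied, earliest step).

Step 1: prey: 20+10-12=18; pred: 15+3-6=12
Step 2: prey: 18+9-8=19; pred: 12+2-4=10
Step 3: prey: 19+9-7=21; pred: 10+1-4=7
Step 4: prey: 21+10-5=26; pred: 7+1-2=6
Step 5: prey: 26+13-6=33; pred: 6+1-2=5
Step 6: prey: 33+16-6=43; pred: 5+1-2=4
Step 7: prey: 43+21-6=58; pred: 4+1-1=4
Step 8: prey: 58+29-9=78; pred: 4+2-1=5
Step 9: prey: 78+39-15=102; pred: 5+3-2=6
Step 10: prey: 102+51-24=129; pred: 6+6-2=10
Step 11: prey: 129+64-51=142; pred: 10+12-4=18
Step 12: prey: 142+71-102=111; pred: 18+25-7=36
Max prey = 142 at step 11

Answer: 142 11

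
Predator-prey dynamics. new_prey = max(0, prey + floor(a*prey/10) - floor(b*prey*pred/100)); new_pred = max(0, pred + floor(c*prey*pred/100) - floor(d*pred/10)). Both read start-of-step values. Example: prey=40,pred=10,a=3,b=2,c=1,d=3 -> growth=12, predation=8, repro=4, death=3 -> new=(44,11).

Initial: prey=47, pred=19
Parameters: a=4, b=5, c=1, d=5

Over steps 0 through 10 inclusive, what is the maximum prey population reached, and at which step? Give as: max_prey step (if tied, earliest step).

Step 1: prey: 47+18-44=21; pred: 19+8-9=18
Step 2: prey: 21+8-18=11; pred: 18+3-9=12
Step 3: prey: 11+4-6=9; pred: 12+1-6=7
Step 4: prey: 9+3-3=9; pred: 7+0-3=4
Step 5: prey: 9+3-1=11; pred: 4+0-2=2
Step 6: prey: 11+4-1=14; pred: 2+0-1=1
Step 7: prey: 14+5-0=19; pred: 1+0-0=1
Step 8: prey: 19+7-0=26; pred: 1+0-0=1
Step 9: prey: 26+10-1=35; pred: 1+0-0=1
Step 10: prey: 35+14-1=48; pred: 1+0-0=1
Max prey = 48 at step 10

Answer: 48 10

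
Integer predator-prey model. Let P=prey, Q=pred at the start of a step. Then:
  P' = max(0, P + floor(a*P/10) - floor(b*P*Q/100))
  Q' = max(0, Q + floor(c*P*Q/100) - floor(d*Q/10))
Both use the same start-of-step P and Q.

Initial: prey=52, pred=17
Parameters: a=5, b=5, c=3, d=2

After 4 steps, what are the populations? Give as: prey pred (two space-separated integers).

Answer: 0 47

Derivation:
Step 1: prey: 52+26-44=34; pred: 17+26-3=40
Step 2: prey: 34+17-68=0; pred: 40+40-8=72
Step 3: prey: 0+0-0=0; pred: 72+0-14=58
Step 4: prey: 0+0-0=0; pred: 58+0-11=47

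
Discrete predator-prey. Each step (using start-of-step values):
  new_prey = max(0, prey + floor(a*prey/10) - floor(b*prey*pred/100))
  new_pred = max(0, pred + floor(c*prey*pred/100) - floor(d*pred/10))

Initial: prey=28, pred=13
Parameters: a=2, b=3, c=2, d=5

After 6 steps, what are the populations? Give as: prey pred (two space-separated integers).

Answer: 11 5

Derivation:
Step 1: prey: 28+5-10=23; pred: 13+7-6=14
Step 2: prey: 23+4-9=18; pred: 14+6-7=13
Step 3: prey: 18+3-7=14; pred: 13+4-6=11
Step 4: prey: 14+2-4=12; pred: 11+3-5=9
Step 5: prey: 12+2-3=11; pred: 9+2-4=7
Step 6: prey: 11+2-2=11; pred: 7+1-3=5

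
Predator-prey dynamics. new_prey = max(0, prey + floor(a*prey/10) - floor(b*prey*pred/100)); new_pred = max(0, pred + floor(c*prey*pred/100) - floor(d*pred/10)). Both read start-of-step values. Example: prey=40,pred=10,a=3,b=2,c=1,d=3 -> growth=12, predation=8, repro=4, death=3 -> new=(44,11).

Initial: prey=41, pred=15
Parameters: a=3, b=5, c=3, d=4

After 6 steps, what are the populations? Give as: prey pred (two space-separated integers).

Answer: 0 5

Derivation:
Step 1: prey: 41+12-30=23; pred: 15+18-6=27
Step 2: prey: 23+6-31=0; pred: 27+18-10=35
Step 3: prey: 0+0-0=0; pred: 35+0-14=21
Step 4: prey: 0+0-0=0; pred: 21+0-8=13
Step 5: prey: 0+0-0=0; pred: 13+0-5=8
Step 6: prey: 0+0-0=0; pred: 8+0-3=5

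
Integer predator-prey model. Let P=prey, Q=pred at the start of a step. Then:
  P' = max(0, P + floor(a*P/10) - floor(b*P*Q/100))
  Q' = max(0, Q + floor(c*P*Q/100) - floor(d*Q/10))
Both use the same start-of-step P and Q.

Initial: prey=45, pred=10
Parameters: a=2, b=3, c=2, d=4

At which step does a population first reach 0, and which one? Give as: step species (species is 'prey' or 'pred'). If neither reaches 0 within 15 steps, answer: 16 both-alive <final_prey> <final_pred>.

Step 1: prey: 45+9-13=41; pred: 10+9-4=15
Step 2: prey: 41+8-18=31; pred: 15+12-6=21
Step 3: prey: 31+6-19=18; pred: 21+13-8=26
Step 4: prey: 18+3-14=7; pred: 26+9-10=25
Step 5: prey: 7+1-5=3; pred: 25+3-10=18
Step 6: prey: 3+0-1=2; pred: 18+1-7=12
Step 7: prey: 2+0-0=2; pred: 12+0-4=8
Step 8: prey: 2+0-0=2; pred: 8+0-3=5
Step 9: prey: 2+0-0=2; pred: 5+0-2=3
Step 10: prey: 2+0-0=2; pred: 3+0-1=2
Step 11: prey: 2+0-0=2; pred: 2+0-0=2
Steps 12-15: state stable at prey=2, pred=2 (no change)
No extinction within 15 steps

Answer: 16 both-alive 2 2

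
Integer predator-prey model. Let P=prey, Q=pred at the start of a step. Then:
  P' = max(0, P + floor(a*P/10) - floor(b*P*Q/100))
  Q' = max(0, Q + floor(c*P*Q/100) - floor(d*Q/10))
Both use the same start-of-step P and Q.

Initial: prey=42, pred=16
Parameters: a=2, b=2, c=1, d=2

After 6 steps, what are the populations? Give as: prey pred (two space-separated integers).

Answer: 8 22

Derivation:
Step 1: prey: 42+8-13=37; pred: 16+6-3=19
Step 2: prey: 37+7-14=30; pred: 19+7-3=23
Step 3: prey: 30+6-13=23; pred: 23+6-4=25
Step 4: prey: 23+4-11=16; pred: 25+5-5=25
Step 5: prey: 16+3-8=11; pred: 25+4-5=24
Step 6: prey: 11+2-5=8; pred: 24+2-4=22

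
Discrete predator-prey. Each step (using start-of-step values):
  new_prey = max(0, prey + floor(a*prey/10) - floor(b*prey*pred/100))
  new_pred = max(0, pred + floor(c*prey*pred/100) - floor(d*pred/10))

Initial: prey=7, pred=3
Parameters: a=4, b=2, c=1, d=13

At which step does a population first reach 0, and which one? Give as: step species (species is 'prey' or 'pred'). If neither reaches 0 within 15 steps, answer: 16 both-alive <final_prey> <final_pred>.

Step 1: prey: 7+2-0=9; pred: 3+0-3=0
First extinction: pred at step 1

Answer: 1 pred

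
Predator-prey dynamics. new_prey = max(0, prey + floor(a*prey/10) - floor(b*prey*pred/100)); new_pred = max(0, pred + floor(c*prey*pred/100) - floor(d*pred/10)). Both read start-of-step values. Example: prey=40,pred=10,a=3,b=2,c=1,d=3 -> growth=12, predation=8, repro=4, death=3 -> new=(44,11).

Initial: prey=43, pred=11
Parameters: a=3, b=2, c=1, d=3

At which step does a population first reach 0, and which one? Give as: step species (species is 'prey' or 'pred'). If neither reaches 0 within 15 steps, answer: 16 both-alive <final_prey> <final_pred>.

Answer: 16 both-alive 13 8

Derivation:
Step 1: prey: 43+12-9=46; pred: 11+4-3=12
Step 2: prey: 46+13-11=48; pred: 12+5-3=14
Step 3: prey: 48+14-13=49; pred: 14+6-4=16
Step 4: prey: 49+14-15=48; pred: 16+7-4=19
Step 5: prey: 48+14-18=44; pred: 19+9-5=23
Step 6: prey: 44+13-20=37; pred: 23+10-6=27
Step 7: prey: 37+11-19=29; pred: 27+9-8=28
Step 8: prey: 29+8-16=21; pred: 28+8-8=28
Step 9: prey: 21+6-11=16; pred: 28+5-8=25
Step 10: prey: 16+4-8=12; pred: 25+4-7=22
Step 11: prey: 12+3-5=10; pred: 22+2-6=18
Step 12: prey: 10+3-3=10; pred: 18+1-5=14
Step 13: prey: 10+3-2=11; pred: 14+1-4=11
Step 14: prey: 11+3-2=12; pred: 11+1-3=9
Step 15: prey: 12+3-2=13; pred: 9+1-2=8
No extinction within 15 steps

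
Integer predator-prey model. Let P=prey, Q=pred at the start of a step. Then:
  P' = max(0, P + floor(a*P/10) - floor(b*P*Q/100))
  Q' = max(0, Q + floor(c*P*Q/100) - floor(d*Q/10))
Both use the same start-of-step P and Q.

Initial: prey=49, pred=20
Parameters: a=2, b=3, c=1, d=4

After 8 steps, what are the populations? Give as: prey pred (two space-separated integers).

Answer: 9 2

Derivation:
Step 1: prey: 49+9-29=29; pred: 20+9-8=21
Step 2: prey: 29+5-18=16; pred: 21+6-8=19
Step 3: prey: 16+3-9=10; pred: 19+3-7=15
Step 4: prey: 10+2-4=8; pred: 15+1-6=10
Step 5: prey: 8+1-2=7; pred: 10+0-4=6
Step 6: prey: 7+1-1=7; pred: 6+0-2=4
Step 7: prey: 7+1-0=8; pred: 4+0-1=3
Step 8: prey: 8+1-0=9; pred: 3+0-1=2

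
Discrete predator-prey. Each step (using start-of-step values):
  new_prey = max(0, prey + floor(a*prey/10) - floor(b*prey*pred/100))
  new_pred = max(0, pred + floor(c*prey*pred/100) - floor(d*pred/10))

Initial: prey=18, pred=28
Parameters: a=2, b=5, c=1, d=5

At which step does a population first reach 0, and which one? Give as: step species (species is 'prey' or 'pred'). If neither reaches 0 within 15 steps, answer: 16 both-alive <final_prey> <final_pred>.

Answer: 1 prey

Derivation:
Step 1: prey: 18+3-25=0; pred: 28+5-14=19
First extinction: prey at step 1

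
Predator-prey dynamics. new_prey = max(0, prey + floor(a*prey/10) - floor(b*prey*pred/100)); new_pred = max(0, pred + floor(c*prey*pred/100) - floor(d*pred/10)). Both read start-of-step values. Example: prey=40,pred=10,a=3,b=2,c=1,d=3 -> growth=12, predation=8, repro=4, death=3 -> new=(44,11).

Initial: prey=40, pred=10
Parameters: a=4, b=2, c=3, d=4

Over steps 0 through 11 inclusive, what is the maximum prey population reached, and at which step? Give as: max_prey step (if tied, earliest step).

Step 1: prey: 40+16-8=48; pred: 10+12-4=18
Step 2: prey: 48+19-17=50; pred: 18+25-7=36
Step 3: prey: 50+20-36=34; pred: 36+54-14=76
Step 4: prey: 34+13-51=0; pred: 76+77-30=123
Step 5: prey: 0+0-0=0; pred: 123+0-49=74
Step 6: prey: 0+0-0=0; pred: 74+0-29=45
Step 7: prey: 0+0-0=0; pred: 45+0-18=27
Step 8: prey: 0+0-0=0; pred: 27+0-10=17
Step 9: prey: 0+0-0=0; pred: 17+0-6=11
Step 10: prey: 0+0-0=0; pred: 11+0-4=7
Step 11: prey: 0+0-0=0; pred: 7+0-2=5
Max prey = 50 at step 2

Answer: 50 2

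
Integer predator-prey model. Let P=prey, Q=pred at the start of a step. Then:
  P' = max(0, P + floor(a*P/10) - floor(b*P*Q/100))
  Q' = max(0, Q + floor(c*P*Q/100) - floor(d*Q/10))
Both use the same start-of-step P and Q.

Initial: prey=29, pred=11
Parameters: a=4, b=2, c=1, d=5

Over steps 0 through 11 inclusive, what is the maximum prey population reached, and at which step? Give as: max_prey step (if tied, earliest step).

Answer: 133 8

Derivation:
Step 1: prey: 29+11-6=34; pred: 11+3-5=9
Step 2: prey: 34+13-6=41; pred: 9+3-4=8
Step 3: prey: 41+16-6=51; pred: 8+3-4=7
Step 4: prey: 51+20-7=64; pred: 7+3-3=7
Step 5: prey: 64+25-8=81; pred: 7+4-3=8
Step 6: prey: 81+32-12=101; pred: 8+6-4=10
Step 7: prey: 101+40-20=121; pred: 10+10-5=15
Step 8: prey: 121+48-36=133; pred: 15+18-7=26
Step 9: prey: 133+53-69=117; pred: 26+34-13=47
Step 10: prey: 117+46-109=54; pred: 47+54-23=78
Step 11: prey: 54+21-84=0; pred: 78+42-39=81
Max prey = 133 at step 8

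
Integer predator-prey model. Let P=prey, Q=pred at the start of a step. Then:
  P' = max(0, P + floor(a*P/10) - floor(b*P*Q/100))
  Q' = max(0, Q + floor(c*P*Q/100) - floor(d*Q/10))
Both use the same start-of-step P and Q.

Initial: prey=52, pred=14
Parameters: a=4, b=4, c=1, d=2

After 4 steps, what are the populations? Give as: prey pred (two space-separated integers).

Answer: 5 24

Derivation:
Step 1: prey: 52+20-29=43; pred: 14+7-2=19
Step 2: prey: 43+17-32=28; pred: 19+8-3=24
Step 3: prey: 28+11-26=13; pred: 24+6-4=26
Step 4: prey: 13+5-13=5; pred: 26+3-5=24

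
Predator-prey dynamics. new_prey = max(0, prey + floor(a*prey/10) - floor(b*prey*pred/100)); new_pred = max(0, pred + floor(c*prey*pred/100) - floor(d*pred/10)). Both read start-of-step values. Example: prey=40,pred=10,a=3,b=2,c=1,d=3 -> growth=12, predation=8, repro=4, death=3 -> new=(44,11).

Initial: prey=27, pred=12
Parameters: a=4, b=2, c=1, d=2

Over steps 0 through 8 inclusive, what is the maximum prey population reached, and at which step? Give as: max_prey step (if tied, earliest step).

Step 1: prey: 27+10-6=31; pred: 12+3-2=13
Step 2: prey: 31+12-8=35; pred: 13+4-2=15
Step 3: prey: 35+14-10=39; pred: 15+5-3=17
Step 4: prey: 39+15-13=41; pred: 17+6-3=20
Step 5: prey: 41+16-16=41; pred: 20+8-4=24
Step 6: prey: 41+16-19=38; pred: 24+9-4=29
Step 7: prey: 38+15-22=31; pred: 29+11-5=35
Step 8: prey: 31+12-21=22; pred: 35+10-7=38
Max prey = 41 at step 4

Answer: 41 4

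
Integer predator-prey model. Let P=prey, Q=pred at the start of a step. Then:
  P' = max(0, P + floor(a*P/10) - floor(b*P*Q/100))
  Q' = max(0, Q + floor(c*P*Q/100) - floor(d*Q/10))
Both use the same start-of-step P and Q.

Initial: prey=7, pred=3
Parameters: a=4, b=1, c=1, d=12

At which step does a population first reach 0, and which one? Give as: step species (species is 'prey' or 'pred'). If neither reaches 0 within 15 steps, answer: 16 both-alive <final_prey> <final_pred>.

Answer: 1 pred

Derivation:
Step 1: prey: 7+2-0=9; pred: 3+0-3=0
First extinction: pred at step 1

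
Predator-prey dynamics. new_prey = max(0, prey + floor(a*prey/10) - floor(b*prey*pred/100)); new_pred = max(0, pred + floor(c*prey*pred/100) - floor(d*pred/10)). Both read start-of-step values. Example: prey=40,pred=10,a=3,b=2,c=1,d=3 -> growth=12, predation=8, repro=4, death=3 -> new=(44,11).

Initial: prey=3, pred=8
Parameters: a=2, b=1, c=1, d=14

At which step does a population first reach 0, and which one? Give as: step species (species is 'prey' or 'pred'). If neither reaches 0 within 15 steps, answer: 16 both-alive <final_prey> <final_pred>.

Answer: 1 pred

Derivation:
Step 1: prey: 3+0-0=3; pred: 8+0-11=0
First extinction: pred at step 1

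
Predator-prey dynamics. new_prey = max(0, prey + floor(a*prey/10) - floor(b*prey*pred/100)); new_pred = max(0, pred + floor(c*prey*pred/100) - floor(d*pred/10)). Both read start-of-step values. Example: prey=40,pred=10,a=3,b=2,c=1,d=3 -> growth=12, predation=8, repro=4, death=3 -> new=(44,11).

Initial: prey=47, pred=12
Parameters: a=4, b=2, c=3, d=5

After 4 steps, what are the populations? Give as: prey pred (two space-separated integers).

Step 1: prey: 47+18-11=54; pred: 12+16-6=22
Step 2: prey: 54+21-23=52; pred: 22+35-11=46
Step 3: prey: 52+20-47=25; pred: 46+71-23=94
Step 4: prey: 25+10-47=0; pred: 94+70-47=117

Answer: 0 117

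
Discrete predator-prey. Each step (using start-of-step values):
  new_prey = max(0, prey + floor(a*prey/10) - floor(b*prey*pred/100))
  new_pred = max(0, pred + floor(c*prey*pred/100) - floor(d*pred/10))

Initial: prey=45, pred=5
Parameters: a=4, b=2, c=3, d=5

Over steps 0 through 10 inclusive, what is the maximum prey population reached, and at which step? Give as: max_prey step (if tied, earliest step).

Step 1: prey: 45+18-4=59; pred: 5+6-2=9
Step 2: prey: 59+23-10=72; pred: 9+15-4=20
Step 3: prey: 72+28-28=72; pred: 20+43-10=53
Step 4: prey: 72+28-76=24; pred: 53+114-26=141
Step 5: prey: 24+9-67=0; pred: 141+101-70=172
Step 6: prey: 0+0-0=0; pred: 172+0-86=86
Step 7: prey: 0+0-0=0; pred: 86+0-43=43
Step 8: prey: 0+0-0=0; pred: 43+0-21=22
Step 9: prey: 0+0-0=0; pred: 22+0-11=11
Step 10: prey: 0+0-0=0; pred: 11+0-5=6
Max prey = 72 at step 2

Answer: 72 2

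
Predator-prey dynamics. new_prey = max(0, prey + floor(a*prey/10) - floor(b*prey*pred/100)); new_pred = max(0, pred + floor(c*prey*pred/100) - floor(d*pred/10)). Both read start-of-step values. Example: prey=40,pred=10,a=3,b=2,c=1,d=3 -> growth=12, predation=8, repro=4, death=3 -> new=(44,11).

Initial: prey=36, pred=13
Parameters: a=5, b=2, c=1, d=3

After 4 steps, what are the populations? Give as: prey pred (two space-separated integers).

Step 1: prey: 36+18-9=45; pred: 13+4-3=14
Step 2: prey: 45+22-12=55; pred: 14+6-4=16
Step 3: prey: 55+27-17=65; pred: 16+8-4=20
Step 4: prey: 65+32-26=71; pred: 20+13-6=27

Answer: 71 27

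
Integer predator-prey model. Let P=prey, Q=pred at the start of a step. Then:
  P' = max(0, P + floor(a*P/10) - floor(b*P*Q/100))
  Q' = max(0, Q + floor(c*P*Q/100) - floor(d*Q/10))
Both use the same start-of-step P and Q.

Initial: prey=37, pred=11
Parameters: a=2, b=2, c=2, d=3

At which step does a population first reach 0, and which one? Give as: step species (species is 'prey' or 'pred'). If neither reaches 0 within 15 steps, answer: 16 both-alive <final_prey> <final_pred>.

Answer: 16 both-alive 2 3

Derivation:
Step 1: prey: 37+7-8=36; pred: 11+8-3=16
Step 2: prey: 36+7-11=32; pred: 16+11-4=23
Step 3: prey: 32+6-14=24; pred: 23+14-6=31
Step 4: prey: 24+4-14=14; pred: 31+14-9=36
Step 5: prey: 14+2-10=6; pred: 36+10-10=36
Step 6: prey: 6+1-4=3; pred: 36+4-10=30
Step 7: prey: 3+0-1=2; pred: 30+1-9=22
Step 8: prey: 2+0-0=2; pred: 22+0-6=16
Step 9: prey: 2+0-0=2; pred: 16+0-4=12
Step 10: prey: 2+0-0=2; pred: 12+0-3=9
Step 11: prey: 2+0-0=2; pred: 9+0-2=7
Step 12: prey: 2+0-0=2; pred: 7+0-2=5
Step 13: prey: 2+0-0=2; pred: 5+0-1=4
Step 14: prey: 2+0-0=2; pred: 4+0-1=3
Step 15: prey: 2+0-0=2; pred: 3+0-0=3
No extinction within 15 steps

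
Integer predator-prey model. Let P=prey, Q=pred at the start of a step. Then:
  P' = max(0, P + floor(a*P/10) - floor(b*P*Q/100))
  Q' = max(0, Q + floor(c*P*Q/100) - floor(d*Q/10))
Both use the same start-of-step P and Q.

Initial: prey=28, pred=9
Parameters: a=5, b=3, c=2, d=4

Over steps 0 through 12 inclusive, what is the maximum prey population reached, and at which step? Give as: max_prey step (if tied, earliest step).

Step 1: prey: 28+14-7=35; pred: 9+5-3=11
Step 2: prey: 35+17-11=41; pred: 11+7-4=14
Step 3: prey: 41+20-17=44; pred: 14+11-5=20
Step 4: prey: 44+22-26=40; pred: 20+17-8=29
Step 5: prey: 40+20-34=26; pred: 29+23-11=41
Step 6: prey: 26+13-31=8; pred: 41+21-16=46
Step 7: prey: 8+4-11=1; pred: 46+7-18=35
Step 8: prey: 1+0-1=0; pred: 35+0-14=21
Step 9: prey: 0+0-0=0; pred: 21+0-8=13
Step 10: prey: 0+0-0=0; pred: 13+0-5=8
Step 11: prey: 0+0-0=0; pred: 8+0-3=5
Step 12: prey: 0+0-0=0; pred: 5+0-2=3
Max prey = 44 at step 3

Answer: 44 3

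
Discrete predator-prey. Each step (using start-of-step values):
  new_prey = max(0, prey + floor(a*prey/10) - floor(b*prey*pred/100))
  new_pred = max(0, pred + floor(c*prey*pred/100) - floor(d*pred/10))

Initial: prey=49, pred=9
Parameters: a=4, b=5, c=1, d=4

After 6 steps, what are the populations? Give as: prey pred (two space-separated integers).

Answer: 32 7

Derivation:
Step 1: prey: 49+19-22=46; pred: 9+4-3=10
Step 2: prey: 46+18-23=41; pred: 10+4-4=10
Step 3: prey: 41+16-20=37; pred: 10+4-4=10
Step 4: prey: 37+14-18=33; pred: 10+3-4=9
Step 5: prey: 33+13-14=32; pred: 9+2-3=8
Step 6: prey: 32+12-12=32; pred: 8+2-3=7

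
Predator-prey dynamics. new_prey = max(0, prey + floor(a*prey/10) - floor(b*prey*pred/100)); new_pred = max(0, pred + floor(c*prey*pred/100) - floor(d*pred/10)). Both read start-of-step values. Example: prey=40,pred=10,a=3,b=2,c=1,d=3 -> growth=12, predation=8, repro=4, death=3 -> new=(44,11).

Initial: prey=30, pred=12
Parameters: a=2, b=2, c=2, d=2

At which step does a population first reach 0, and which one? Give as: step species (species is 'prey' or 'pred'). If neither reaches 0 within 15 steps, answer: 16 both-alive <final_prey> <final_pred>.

Step 1: prey: 30+6-7=29; pred: 12+7-2=17
Step 2: prey: 29+5-9=25; pred: 17+9-3=23
Step 3: prey: 25+5-11=19; pred: 23+11-4=30
Step 4: prey: 19+3-11=11; pred: 30+11-6=35
Step 5: prey: 11+2-7=6; pred: 35+7-7=35
Step 6: prey: 6+1-4=3; pred: 35+4-7=32
Step 7: prey: 3+0-1=2; pred: 32+1-6=27
Step 8: prey: 2+0-1=1; pred: 27+1-5=23
Step 9: prey: 1+0-0=1; pred: 23+0-4=19
Step 10: prey: 1+0-0=1; pred: 19+0-3=16
Step 11: prey: 1+0-0=1; pred: 16+0-3=13
Step 12: prey: 1+0-0=1; pred: 13+0-2=11
Step 13: prey: 1+0-0=1; pred: 11+0-2=9
Step 14: prey: 1+0-0=1; pred: 9+0-1=8
Step 15: prey: 1+0-0=1; pred: 8+0-1=7
No extinction within 15 steps

Answer: 16 both-alive 1 7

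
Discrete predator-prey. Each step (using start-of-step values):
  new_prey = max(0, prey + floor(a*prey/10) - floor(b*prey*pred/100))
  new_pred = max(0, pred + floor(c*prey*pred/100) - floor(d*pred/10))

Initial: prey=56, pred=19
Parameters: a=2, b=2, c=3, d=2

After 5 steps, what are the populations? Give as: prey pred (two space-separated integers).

Step 1: prey: 56+11-21=46; pred: 19+31-3=47
Step 2: prey: 46+9-43=12; pred: 47+64-9=102
Step 3: prey: 12+2-24=0; pred: 102+36-20=118
Step 4: prey: 0+0-0=0; pred: 118+0-23=95
Step 5: prey: 0+0-0=0; pred: 95+0-19=76

Answer: 0 76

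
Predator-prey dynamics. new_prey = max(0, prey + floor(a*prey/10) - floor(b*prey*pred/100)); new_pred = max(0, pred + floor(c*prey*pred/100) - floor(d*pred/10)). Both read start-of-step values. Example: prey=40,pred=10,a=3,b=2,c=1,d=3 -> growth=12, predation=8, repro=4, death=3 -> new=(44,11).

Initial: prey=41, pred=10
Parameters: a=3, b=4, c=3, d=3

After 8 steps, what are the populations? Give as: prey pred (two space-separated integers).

Step 1: prey: 41+12-16=37; pred: 10+12-3=19
Step 2: prey: 37+11-28=20; pred: 19+21-5=35
Step 3: prey: 20+6-28=0; pred: 35+21-10=46
Step 4: prey: 0+0-0=0; pred: 46+0-13=33
Step 5: prey: 0+0-0=0; pred: 33+0-9=24
Step 6: prey: 0+0-0=0; pred: 24+0-7=17
Step 7: prey: 0+0-0=0; pred: 17+0-5=12
Step 8: prey: 0+0-0=0; pred: 12+0-3=9

Answer: 0 9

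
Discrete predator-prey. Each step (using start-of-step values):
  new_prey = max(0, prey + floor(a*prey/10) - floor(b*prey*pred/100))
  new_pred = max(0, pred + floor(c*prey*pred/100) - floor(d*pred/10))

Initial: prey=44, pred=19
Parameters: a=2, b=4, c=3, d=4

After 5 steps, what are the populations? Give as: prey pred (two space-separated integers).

Answer: 0 11

Derivation:
Step 1: prey: 44+8-33=19; pred: 19+25-7=37
Step 2: prey: 19+3-28=0; pred: 37+21-14=44
Step 3: prey: 0+0-0=0; pred: 44+0-17=27
Step 4: prey: 0+0-0=0; pred: 27+0-10=17
Step 5: prey: 0+0-0=0; pred: 17+0-6=11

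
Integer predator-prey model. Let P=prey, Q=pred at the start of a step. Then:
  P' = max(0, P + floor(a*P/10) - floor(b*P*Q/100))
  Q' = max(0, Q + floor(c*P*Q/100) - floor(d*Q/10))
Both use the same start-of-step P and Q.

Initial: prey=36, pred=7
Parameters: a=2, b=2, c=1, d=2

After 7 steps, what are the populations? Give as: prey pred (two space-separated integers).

Step 1: prey: 36+7-5=38; pred: 7+2-1=8
Step 2: prey: 38+7-6=39; pred: 8+3-1=10
Step 3: prey: 39+7-7=39; pred: 10+3-2=11
Step 4: prey: 39+7-8=38; pred: 11+4-2=13
Step 5: prey: 38+7-9=36; pred: 13+4-2=15
Step 6: prey: 36+7-10=33; pred: 15+5-3=17
Step 7: prey: 33+6-11=28; pred: 17+5-3=19

Answer: 28 19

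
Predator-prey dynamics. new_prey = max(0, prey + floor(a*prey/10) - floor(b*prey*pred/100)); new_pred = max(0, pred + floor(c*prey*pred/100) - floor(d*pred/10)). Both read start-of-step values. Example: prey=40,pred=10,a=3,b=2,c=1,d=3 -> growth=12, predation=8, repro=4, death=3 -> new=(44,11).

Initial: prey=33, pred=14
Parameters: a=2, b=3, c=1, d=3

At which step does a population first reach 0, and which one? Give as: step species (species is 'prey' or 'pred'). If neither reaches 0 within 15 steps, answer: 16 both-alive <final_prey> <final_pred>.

Answer: 16 both-alive 24 3

Derivation:
Step 1: prey: 33+6-13=26; pred: 14+4-4=14
Step 2: prey: 26+5-10=21; pred: 14+3-4=13
Step 3: prey: 21+4-8=17; pred: 13+2-3=12
Step 4: prey: 17+3-6=14; pred: 12+2-3=11
Step 5: prey: 14+2-4=12; pred: 11+1-3=9
Step 6: prey: 12+2-3=11; pred: 9+1-2=8
Step 7: prey: 11+2-2=11; pred: 8+0-2=6
Step 8: prey: 11+2-1=12; pred: 6+0-1=5
Step 9: prey: 12+2-1=13; pred: 5+0-1=4
Step 10: prey: 13+2-1=14; pred: 4+0-1=3
Step 11: prey: 14+2-1=15; pred: 3+0-0=3
Step 12: prey: 15+3-1=17; pred: 3+0-0=3
Step 13: prey: 17+3-1=19; pred: 3+0-0=3
Step 14: prey: 19+3-1=21; pred: 3+0-0=3
Step 15: prey: 21+4-1=24; pred: 3+0-0=3
No extinction within 15 steps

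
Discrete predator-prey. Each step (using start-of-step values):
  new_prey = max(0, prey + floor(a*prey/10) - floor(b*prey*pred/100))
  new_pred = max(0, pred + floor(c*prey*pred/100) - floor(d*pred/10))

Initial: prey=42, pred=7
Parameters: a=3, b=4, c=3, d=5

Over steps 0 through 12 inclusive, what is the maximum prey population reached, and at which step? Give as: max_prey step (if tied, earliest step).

Answer: 43 1

Derivation:
Step 1: prey: 42+12-11=43; pred: 7+8-3=12
Step 2: prey: 43+12-20=35; pred: 12+15-6=21
Step 3: prey: 35+10-29=16; pred: 21+22-10=33
Step 4: prey: 16+4-21=0; pred: 33+15-16=32
Step 5: prey: 0+0-0=0; pred: 32+0-16=16
Step 6: prey: 0+0-0=0; pred: 16+0-8=8
Step 7: prey: 0+0-0=0; pred: 8+0-4=4
Step 8: prey: 0+0-0=0; pred: 4+0-2=2
Step 9: prey: 0+0-0=0; pred: 2+0-1=1
Step 10: prey: 0+0-0=0; pred: 1+0-0=1
Step 11: prey: 0+0-0=0; pred: 1+0-0=1
Step 12: prey: 0+0-0=0; pred: 1+0-0=1
Max prey = 43 at step 1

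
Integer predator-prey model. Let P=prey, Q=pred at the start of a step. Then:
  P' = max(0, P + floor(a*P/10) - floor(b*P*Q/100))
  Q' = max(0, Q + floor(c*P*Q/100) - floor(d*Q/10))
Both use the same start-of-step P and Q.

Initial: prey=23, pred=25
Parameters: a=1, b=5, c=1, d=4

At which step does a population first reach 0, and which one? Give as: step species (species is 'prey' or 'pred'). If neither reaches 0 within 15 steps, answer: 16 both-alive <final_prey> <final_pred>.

Answer: 1 prey

Derivation:
Step 1: prey: 23+2-28=0; pred: 25+5-10=20
First extinction: prey at step 1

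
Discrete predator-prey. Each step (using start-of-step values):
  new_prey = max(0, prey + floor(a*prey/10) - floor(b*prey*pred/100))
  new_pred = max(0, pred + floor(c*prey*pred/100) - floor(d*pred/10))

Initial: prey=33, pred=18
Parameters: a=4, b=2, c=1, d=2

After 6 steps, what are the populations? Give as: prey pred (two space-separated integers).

Step 1: prey: 33+13-11=35; pred: 18+5-3=20
Step 2: prey: 35+14-14=35; pred: 20+7-4=23
Step 3: prey: 35+14-16=33; pred: 23+8-4=27
Step 4: prey: 33+13-17=29; pred: 27+8-5=30
Step 5: prey: 29+11-17=23; pred: 30+8-6=32
Step 6: prey: 23+9-14=18; pred: 32+7-6=33

Answer: 18 33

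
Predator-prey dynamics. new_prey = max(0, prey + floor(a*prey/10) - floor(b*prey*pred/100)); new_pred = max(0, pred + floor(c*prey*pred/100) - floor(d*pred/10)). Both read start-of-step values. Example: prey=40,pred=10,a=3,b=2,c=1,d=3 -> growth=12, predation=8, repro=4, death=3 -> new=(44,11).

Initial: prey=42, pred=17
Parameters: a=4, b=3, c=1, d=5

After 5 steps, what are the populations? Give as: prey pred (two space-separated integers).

Step 1: prey: 42+16-21=37; pred: 17+7-8=16
Step 2: prey: 37+14-17=34; pred: 16+5-8=13
Step 3: prey: 34+13-13=34; pred: 13+4-6=11
Step 4: prey: 34+13-11=36; pred: 11+3-5=9
Step 5: prey: 36+14-9=41; pred: 9+3-4=8

Answer: 41 8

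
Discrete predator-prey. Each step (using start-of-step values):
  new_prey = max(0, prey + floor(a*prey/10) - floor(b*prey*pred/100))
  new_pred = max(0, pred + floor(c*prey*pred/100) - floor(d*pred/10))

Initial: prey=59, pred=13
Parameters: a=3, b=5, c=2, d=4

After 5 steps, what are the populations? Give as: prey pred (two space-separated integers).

Answer: 0 9

Derivation:
Step 1: prey: 59+17-38=38; pred: 13+15-5=23
Step 2: prey: 38+11-43=6; pred: 23+17-9=31
Step 3: prey: 6+1-9=0; pred: 31+3-12=22
Step 4: prey: 0+0-0=0; pred: 22+0-8=14
Step 5: prey: 0+0-0=0; pred: 14+0-5=9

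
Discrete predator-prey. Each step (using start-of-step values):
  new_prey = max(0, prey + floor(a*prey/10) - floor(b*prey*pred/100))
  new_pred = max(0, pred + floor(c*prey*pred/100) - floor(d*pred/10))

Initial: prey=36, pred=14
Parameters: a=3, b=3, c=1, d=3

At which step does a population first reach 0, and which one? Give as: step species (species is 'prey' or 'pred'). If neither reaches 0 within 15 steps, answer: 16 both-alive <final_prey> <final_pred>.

Answer: 16 both-alive 31 6

Derivation:
Step 1: prey: 36+10-15=31; pred: 14+5-4=15
Step 2: prey: 31+9-13=27; pred: 15+4-4=15
Step 3: prey: 27+8-12=23; pred: 15+4-4=15
Step 4: prey: 23+6-10=19; pred: 15+3-4=14
Step 5: prey: 19+5-7=17; pred: 14+2-4=12
Step 6: prey: 17+5-6=16; pred: 12+2-3=11
Step 7: prey: 16+4-5=15; pred: 11+1-3=9
Step 8: prey: 15+4-4=15; pred: 9+1-2=8
Step 9: prey: 15+4-3=16; pred: 8+1-2=7
Step 10: prey: 16+4-3=17; pred: 7+1-2=6
Step 11: prey: 17+5-3=19; pred: 6+1-1=6
Step 12: prey: 19+5-3=21; pred: 6+1-1=6
Step 13: prey: 21+6-3=24; pred: 6+1-1=6
Step 14: prey: 24+7-4=27; pred: 6+1-1=6
Step 15: prey: 27+8-4=31; pred: 6+1-1=6
No extinction within 15 steps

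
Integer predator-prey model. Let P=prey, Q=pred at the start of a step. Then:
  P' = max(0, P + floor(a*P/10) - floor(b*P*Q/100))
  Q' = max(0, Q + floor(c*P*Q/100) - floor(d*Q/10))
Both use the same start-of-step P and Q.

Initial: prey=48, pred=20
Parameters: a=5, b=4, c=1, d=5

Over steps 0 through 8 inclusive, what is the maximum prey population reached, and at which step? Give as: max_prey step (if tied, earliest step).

Step 1: prey: 48+24-38=34; pred: 20+9-10=19
Step 2: prey: 34+17-25=26; pred: 19+6-9=16
Step 3: prey: 26+13-16=23; pred: 16+4-8=12
Step 4: prey: 23+11-11=23; pred: 12+2-6=8
Step 5: prey: 23+11-7=27; pred: 8+1-4=5
Step 6: prey: 27+13-5=35; pred: 5+1-2=4
Step 7: prey: 35+17-5=47; pred: 4+1-2=3
Step 8: prey: 47+23-5=65; pred: 3+1-1=3
Max prey = 65 at step 8

Answer: 65 8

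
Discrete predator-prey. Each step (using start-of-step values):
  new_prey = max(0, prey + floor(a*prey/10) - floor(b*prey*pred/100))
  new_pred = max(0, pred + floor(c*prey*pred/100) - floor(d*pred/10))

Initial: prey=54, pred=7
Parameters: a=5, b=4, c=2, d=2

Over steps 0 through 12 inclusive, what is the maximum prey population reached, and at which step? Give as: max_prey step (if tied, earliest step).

Answer: 66 1

Derivation:
Step 1: prey: 54+27-15=66; pred: 7+7-1=13
Step 2: prey: 66+33-34=65; pred: 13+17-2=28
Step 3: prey: 65+32-72=25; pred: 28+36-5=59
Step 4: prey: 25+12-59=0; pred: 59+29-11=77
Step 5: prey: 0+0-0=0; pred: 77+0-15=62
Step 6: prey: 0+0-0=0; pred: 62+0-12=50
Step 7: prey: 0+0-0=0; pred: 50+0-10=40
Step 8: prey: 0+0-0=0; pred: 40+0-8=32
Step 9: prey: 0+0-0=0; pred: 32+0-6=26
Step 10: prey: 0+0-0=0; pred: 26+0-5=21
Step 11: prey: 0+0-0=0; pred: 21+0-4=17
Step 12: prey: 0+0-0=0; pred: 17+0-3=14
Max prey = 66 at step 1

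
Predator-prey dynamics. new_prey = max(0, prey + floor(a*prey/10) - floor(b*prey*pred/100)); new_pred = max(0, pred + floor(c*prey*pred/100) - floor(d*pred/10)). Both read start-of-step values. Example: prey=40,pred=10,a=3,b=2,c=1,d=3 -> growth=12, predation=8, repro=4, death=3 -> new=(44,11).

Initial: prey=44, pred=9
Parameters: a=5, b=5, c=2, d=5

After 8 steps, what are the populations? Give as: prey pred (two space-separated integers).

Step 1: prey: 44+22-19=47; pred: 9+7-4=12
Step 2: prey: 47+23-28=42; pred: 12+11-6=17
Step 3: prey: 42+21-35=28; pred: 17+14-8=23
Step 4: prey: 28+14-32=10; pred: 23+12-11=24
Step 5: prey: 10+5-12=3; pred: 24+4-12=16
Step 6: prey: 3+1-2=2; pred: 16+0-8=8
Step 7: prey: 2+1-0=3; pred: 8+0-4=4
Step 8: prey: 3+1-0=4; pred: 4+0-2=2

Answer: 4 2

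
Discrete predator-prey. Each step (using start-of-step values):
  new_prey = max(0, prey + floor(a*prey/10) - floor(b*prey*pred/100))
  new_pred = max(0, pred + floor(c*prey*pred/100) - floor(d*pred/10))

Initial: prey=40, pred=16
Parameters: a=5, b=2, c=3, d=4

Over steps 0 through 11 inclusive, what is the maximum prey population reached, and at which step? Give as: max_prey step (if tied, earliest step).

Answer: 48 1

Derivation:
Step 1: prey: 40+20-12=48; pred: 16+19-6=29
Step 2: prey: 48+24-27=45; pred: 29+41-11=59
Step 3: prey: 45+22-53=14; pred: 59+79-23=115
Step 4: prey: 14+7-32=0; pred: 115+48-46=117
Step 5: prey: 0+0-0=0; pred: 117+0-46=71
Step 6: prey: 0+0-0=0; pred: 71+0-28=43
Step 7: prey: 0+0-0=0; pred: 43+0-17=26
Step 8: prey: 0+0-0=0; pred: 26+0-10=16
Step 9: prey: 0+0-0=0; pred: 16+0-6=10
Step 10: prey: 0+0-0=0; pred: 10+0-4=6
Step 11: prey: 0+0-0=0; pred: 6+0-2=4
Max prey = 48 at step 1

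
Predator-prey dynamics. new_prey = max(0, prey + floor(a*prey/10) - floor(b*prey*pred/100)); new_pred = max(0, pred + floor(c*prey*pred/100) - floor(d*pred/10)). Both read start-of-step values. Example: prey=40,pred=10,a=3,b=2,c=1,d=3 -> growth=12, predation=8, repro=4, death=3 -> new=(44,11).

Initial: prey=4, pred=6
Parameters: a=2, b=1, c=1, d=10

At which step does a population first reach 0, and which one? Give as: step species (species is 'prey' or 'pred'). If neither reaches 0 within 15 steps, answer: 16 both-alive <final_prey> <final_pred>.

Answer: 1 pred

Derivation:
Step 1: prey: 4+0-0=4; pred: 6+0-6=0
First extinction: pred at step 1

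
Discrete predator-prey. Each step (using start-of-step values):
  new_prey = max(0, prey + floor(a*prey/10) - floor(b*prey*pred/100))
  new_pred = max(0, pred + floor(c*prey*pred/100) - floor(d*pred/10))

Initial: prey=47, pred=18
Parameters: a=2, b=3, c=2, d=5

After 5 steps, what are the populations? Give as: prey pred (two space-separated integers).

Answer: 2 7

Derivation:
Step 1: prey: 47+9-25=31; pred: 18+16-9=25
Step 2: prey: 31+6-23=14; pred: 25+15-12=28
Step 3: prey: 14+2-11=5; pred: 28+7-14=21
Step 4: prey: 5+1-3=3; pred: 21+2-10=13
Step 5: prey: 3+0-1=2; pred: 13+0-6=7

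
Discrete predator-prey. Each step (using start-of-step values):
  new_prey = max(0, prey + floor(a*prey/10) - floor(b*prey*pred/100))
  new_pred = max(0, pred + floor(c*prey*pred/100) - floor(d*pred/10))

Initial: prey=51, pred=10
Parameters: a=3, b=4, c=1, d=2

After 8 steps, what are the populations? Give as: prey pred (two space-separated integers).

Step 1: prey: 51+15-20=46; pred: 10+5-2=13
Step 2: prey: 46+13-23=36; pred: 13+5-2=16
Step 3: prey: 36+10-23=23; pred: 16+5-3=18
Step 4: prey: 23+6-16=13; pred: 18+4-3=19
Step 5: prey: 13+3-9=7; pred: 19+2-3=18
Step 6: prey: 7+2-5=4; pred: 18+1-3=16
Step 7: prey: 4+1-2=3; pred: 16+0-3=13
Step 8: prey: 3+0-1=2; pred: 13+0-2=11

Answer: 2 11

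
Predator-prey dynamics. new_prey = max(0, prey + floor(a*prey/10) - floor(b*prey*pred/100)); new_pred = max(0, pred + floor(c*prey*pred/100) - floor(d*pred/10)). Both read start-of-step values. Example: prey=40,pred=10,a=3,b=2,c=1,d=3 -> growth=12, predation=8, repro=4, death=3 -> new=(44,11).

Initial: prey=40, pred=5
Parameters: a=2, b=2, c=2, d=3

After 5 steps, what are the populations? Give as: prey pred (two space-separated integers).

Answer: 18 45

Derivation:
Step 1: prey: 40+8-4=44; pred: 5+4-1=8
Step 2: prey: 44+8-7=45; pred: 8+7-2=13
Step 3: prey: 45+9-11=43; pred: 13+11-3=21
Step 4: prey: 43+8-18=33; pred: 21+18-6=33
Step 5: prey: 33+6-21=18; pred: 33+21-9=45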